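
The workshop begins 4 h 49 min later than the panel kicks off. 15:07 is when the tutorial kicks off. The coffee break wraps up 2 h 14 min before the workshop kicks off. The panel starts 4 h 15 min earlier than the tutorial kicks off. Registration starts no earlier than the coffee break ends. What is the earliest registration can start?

The panel starts at 15:07 − 255 min = 10:52.
The workshop starts at 10:52 + 289 min = 15:41.
The coffee break ends at 15:41 − 134 min = 13:27.
Registration is bounded by the coffee break, so the earliest it can start is 13:27.

13:27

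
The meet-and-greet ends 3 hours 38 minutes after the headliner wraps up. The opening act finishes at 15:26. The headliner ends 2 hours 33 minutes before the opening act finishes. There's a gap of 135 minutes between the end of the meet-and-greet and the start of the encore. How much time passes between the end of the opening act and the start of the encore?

The headliner ends at 15:26 − 153 min = 12:53.
The meet-and-greet ends at 12:53 + 218 min = 16:31.
The encore starts at 16:31 + 135 min = 18:46.
From 15:26 to 18:46 is 3 hours 20 minutes.

3 hours 20 minutes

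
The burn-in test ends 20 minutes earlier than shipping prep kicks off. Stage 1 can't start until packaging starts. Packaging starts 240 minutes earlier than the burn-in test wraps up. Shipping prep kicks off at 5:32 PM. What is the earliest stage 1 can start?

1:12 PM

The burn-in test ends at 5:32 PM − 20 min = 5:12 PM.
Packaging starts at 5:12 PM − 240 min = 1:12 PM.
Stage 1 is bounded by packaging, so the earliest it can start is 1:12 PM.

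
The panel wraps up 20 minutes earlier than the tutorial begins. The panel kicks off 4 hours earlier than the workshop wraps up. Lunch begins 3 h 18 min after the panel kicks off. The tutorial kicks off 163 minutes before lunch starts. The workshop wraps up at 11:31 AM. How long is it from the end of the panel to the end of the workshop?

225 minutes

The panel starts at 11:31 AM − 240 min = 7:31 AM.
Lunch starts at 7:31 AM + 198 min = 10:49 AM.
The tutorial starts at 10:49 AM − 163 min = 8:06 AM.
The panel ends at 8:06 AM − 20 min = 7:46 AM.
From 7:46 AM to 11:31 AM is 225 minutes.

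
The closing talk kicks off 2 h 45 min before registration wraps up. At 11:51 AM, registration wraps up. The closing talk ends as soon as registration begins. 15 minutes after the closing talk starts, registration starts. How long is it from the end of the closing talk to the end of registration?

2 h 30 min

The closing talk starts at 11:51 AM − 165 min = 9:06 AM.
Registration starts at 9:06 AM + 15 min = 9:21 AM.
So the closing talk ends at 9:21 AM.
From 9:21 AM to 11:51 AM is 2 h 30 min.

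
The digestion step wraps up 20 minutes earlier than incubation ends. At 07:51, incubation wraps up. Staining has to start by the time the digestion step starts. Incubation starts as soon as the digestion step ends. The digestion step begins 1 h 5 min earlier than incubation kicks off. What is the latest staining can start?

06:26

The digestion step ends at 07:51 − 20 min = 07:31.
So incubation starts at 07:31.
The digestion step starts at 07:31 − 65 min = 06:26.
Staining is bounded by the digestion step, so the latest it can start is 06:26.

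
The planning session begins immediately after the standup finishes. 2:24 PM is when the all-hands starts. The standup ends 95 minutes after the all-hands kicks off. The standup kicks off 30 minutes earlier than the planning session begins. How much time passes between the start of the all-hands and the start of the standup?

The standup ends at 2:24 PM + 95 min = 3:59 PM.
So the planning session starts at 3:59 PM.
The standup starts at 3:59 PM − 30 min = 3:29 PM.
From 2:24 PM to 3:29 PM is 1 h 5 min.

1 h 5 min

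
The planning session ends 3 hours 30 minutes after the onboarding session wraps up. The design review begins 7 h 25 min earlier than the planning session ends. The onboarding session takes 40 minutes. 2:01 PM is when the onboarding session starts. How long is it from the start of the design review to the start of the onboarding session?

The onboarding session ends at 2:01 PM + 40 min = 2:41 PM.
The planning session ends at 2:41 PM + 210 min = 6:11 PM.
The design review starts at 6:11 PM − 445 min = 10:46 AM.
From 10:46 AM to 2:01 PM is 3 h 15 min.

3 h 15 min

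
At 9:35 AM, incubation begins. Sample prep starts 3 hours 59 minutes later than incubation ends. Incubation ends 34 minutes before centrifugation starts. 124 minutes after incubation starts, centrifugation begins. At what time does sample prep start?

3:04 PM

Centrifugation starts at 9:35 AM + 124 min = 11:39 AM.
Incubation ends at 11:39 AM − 34 min = 11:05 AM.
Sample prep starts at 11:05 AM + 239 min = 3:04 PM.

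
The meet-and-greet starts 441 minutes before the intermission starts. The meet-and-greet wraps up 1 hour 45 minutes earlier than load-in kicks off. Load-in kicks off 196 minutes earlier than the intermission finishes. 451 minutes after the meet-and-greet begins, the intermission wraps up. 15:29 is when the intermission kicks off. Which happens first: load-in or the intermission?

load-in

The meet-and-greet starts at 15:29 − 441 min = 08:08.
The intermission ends at 08:08 + 451 min = 15:39.
Load-in starts at 15:39 − 196 min = 12:23.
Load-in starts at 12:23 and the intermission starts at 15:29, so load-in is first.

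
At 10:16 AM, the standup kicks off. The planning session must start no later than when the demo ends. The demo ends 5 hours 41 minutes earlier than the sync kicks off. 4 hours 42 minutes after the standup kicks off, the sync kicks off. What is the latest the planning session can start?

The sync starts at 10:16 AM + 282 min = 2:58 PM.
The demo ends at 2:58 PM − 341 min = 9:17 AM.
The planning session is bounded by the demo, so the latest it can start is 9:17 AM.

9:17 AM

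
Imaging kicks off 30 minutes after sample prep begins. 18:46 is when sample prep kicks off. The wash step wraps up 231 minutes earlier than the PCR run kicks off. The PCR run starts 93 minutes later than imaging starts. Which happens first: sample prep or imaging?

Imaging starts at 18:46 + 30 min = 19:16.
Sample prep starts at 18:46 and imaging starts at 19:16, so sample prep is first.

sample prep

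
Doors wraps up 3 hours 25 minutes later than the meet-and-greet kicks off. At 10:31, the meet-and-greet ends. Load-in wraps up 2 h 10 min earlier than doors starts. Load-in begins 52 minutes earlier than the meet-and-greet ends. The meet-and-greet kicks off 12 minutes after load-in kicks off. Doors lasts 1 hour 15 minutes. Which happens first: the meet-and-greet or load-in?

Load-in starts at 10:31 − 52 min = 09:39.
The meet-and-greet starts at 09:39 + 12 min = 09:51.
The meet-and-greet starts at 09:51 and load-in starts at 09:39, so load-in is first.

load-in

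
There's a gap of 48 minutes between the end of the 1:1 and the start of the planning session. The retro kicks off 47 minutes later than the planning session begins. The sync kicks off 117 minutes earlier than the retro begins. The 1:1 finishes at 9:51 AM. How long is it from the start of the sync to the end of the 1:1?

The planning session starts at 9:51 AM + 48 min = 10:39 AM.
The retro starts at 10:39 AM + 47 min = 11:26 AM.
The sync starts at 11:26 AM − 117 min = 9:29 AM.
From 9:29 AM to 9:51 AM is 22 minutes.

22 minutes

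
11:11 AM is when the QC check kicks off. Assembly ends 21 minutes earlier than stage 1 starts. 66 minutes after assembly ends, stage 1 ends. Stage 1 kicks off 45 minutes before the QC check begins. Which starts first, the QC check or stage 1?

stage 1

Stage 1 starts at 11:11 AM − 45 min = 10:26 AM.
The QC check starts at 11:11 AM and stage 1 starts at 10:26 AM, so stage 1 is first.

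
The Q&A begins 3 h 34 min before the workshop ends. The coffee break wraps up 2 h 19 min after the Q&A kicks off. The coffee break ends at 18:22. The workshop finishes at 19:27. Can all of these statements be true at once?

The Q&A starts at 19:27 − 214 min = 15:53.
The coffee break ends at 15:53 + 139 min = 18:12.
But the coffee break is also said to end at 18:22 — a 10-minute conflict.

No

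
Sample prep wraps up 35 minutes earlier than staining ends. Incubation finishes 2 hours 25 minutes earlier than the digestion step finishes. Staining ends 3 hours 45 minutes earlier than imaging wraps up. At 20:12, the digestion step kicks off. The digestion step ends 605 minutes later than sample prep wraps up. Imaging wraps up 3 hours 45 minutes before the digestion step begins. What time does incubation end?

Imaging ends at 20:12 − 225 min = 16:27.
Staining ends at 16:27 − 225 min = 12:42.
Sample prep ends at 12:42 − 35 min = 12:07.
The digestion step ends at 12:07 + 605 min = 22:12.
Incubation ends at 22:12 − 145 min = 19:47.

19:47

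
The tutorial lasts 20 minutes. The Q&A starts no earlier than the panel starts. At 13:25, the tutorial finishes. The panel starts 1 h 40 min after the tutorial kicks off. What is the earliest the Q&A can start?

The tutorial starts at 13:25 − 20 min = 13:05.
The panel starts at 13:05 + 100 min = 14:45.
The Q&A is bounded by the panel, so the earliest it can start is 14:45.

14:45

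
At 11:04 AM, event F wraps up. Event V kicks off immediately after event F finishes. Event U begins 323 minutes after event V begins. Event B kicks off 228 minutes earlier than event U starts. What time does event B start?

Event V starts at 11:04 AM.
Event U starts at 11:04 AM + 323 min = 4:27 PM.
Event B starts at 4:27 PM − 228 min = 12:39 PM.

12:39 PM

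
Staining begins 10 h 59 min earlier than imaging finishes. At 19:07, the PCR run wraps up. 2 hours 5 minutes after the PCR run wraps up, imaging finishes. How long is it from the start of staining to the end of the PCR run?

Imaging ends at 19:07 + 125 min = 21:12.
Staining starts at 21:12 − 659 min = 10:13.
From 10:13 to 19:07 is 534 minutes.

534 minutes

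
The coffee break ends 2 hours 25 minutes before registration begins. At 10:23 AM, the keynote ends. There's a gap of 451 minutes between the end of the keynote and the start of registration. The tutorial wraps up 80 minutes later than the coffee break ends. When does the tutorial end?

4:49 PM

Registration starts at 10:23 AM + 451 min = 5:54 PM.
The coffee break ends at 5:54 PM − 145 min = 3:29 PM.
The tutorial ends at 3:29 PM + 80 min = 4:49 PM.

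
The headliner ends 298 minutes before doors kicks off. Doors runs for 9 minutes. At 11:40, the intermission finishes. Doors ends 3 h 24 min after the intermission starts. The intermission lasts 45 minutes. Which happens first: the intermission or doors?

The intermission starts at 11:40 − 45 min = 10:55.
Doors ends at 10:55 + 204 min = 14:19.
Doors starts at 14:19 − 9 min = 14:10.
The intermission starts at 10:55 and doors starts at 14:10, so the intermission is first.

the intermission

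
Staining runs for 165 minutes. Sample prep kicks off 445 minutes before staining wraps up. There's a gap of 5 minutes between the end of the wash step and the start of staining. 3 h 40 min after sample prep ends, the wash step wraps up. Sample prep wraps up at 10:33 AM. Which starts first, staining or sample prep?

The wash step ends at 10:33 AM + 220 min = 2:13 PM.
Staining starts at 2:13 PM + 5 min = 2:18 PM.
Staining ends at 2:18 PM + 165 min = 5:03 PM.
Sample prep starts at 5:03 PM − 445 min = 9:38 AM.
Staining starts at 2:18 PM and sample prep starts at 9:38 AM, so sample prep is first.

sample prep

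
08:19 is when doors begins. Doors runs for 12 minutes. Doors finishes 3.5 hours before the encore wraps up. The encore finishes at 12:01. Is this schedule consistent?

Yes

Doors ends at 12:01 − 210 min = 08:31.
Doors starts at 08:31 − 12 min = 08:19.
That matches the stated 08:19, so the schedule is consistent.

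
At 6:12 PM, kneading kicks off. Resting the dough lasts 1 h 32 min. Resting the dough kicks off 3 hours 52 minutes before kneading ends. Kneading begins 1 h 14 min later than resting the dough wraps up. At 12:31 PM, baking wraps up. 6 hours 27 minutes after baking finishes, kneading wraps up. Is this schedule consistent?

Kneading ends at 12:31 PM + 387 min = 6:58 PM.
Resting the dough starts at 6:58 PM − 232 min = 3:06 PM.
Resting the dough ends at 3:06 PM + 92 min = 4:38 PM.
Kneading starts at 4:38 PM + 74 min = 5:52 PM.
But kneading is also said to start at 6:12 PM — a 20-minute conflict.

No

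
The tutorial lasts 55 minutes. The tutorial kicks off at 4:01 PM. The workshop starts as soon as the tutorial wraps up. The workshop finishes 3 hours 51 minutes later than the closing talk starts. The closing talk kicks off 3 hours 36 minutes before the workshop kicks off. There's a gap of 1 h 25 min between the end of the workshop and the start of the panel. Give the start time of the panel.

The tutorial ends at 4:01 PM + 55 min = 4:56 PM.
So the workshop starts at 4:56 PM.
The closing talk starts at 4:56 PM − 216 min = 1:20 PM.
The workshop ends at 1:20 PM + 231 min = 5:11 PM.
The panel starts at 5:11 PM + 85 min = 6:36 PM.

6:36 PM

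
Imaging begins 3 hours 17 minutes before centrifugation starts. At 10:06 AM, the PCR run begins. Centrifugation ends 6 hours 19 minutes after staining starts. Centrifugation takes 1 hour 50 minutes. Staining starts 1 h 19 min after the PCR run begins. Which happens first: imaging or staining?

Staining starts at 10:06 AM + 79 min = 11:25 AM.
Centrifugation ends at 11:25 AM + 379 min = 5:44 PM.
Centrifugation starts at 5:44 PM − 110 min = 3:54 PM.
Imaging starts at 3:54 PM − 197 min = 12:37 PM.
Imaging starts at 12:37 PM and staining starts at 11:25 AM, so staining is first.

staining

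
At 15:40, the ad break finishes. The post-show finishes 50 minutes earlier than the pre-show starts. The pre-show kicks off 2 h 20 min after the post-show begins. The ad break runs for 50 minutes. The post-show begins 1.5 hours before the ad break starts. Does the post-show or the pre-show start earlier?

The ad break starts at 15:40 − 50 min = 14:50.
The post-show starts at 14:50 − 90 min = 13:20.
The pre-show starts at 13:20 + 140 min = 15:40.
The post-show starts at 13:20 and the pre-show starts at 15:40, so the post-show is first.

the post-show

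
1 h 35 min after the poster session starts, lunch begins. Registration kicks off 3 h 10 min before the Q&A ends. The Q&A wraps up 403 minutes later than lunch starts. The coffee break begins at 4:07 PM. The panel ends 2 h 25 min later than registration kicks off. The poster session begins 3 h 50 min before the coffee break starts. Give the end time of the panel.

7:50 PM

The poster session starts at 4:07 PM − 230 min = 12:17 PM.
Lunch starts at 12:17 PM + 95 min = 1:52 PM.
The Q&A ends at 1:52 PM + 403 min = 8:35 PM.
Registration starts at 8:35 PM − 190 min = 5:25 PM.
The panel ends at 5:25 PM + 145 min = 7:50 PM.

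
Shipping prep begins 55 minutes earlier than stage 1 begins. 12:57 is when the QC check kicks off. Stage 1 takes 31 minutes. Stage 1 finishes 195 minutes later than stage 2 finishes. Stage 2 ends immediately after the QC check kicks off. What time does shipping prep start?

14:46

Stage 2 ends at 12:57.
Stage 1 ends at 12:57 + 195 min = 16:12.
Stage 1 starts at 16:12 − 31 min = 15:41.
Shipping prep starts at 15:41 − 55 min = 14:46.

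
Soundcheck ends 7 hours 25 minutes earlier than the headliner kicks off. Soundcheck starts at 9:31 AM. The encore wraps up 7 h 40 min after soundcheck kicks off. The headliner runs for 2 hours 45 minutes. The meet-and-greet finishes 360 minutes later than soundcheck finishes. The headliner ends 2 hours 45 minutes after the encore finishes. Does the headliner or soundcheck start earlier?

The encore ends at 9:31 AM + 460 min = 5:11 PM.
The headliner ends at 5:11 PM + 165 min = 7:56 PM.
The headliner starts at 7:56 PM − 165 min = 5:11 PM.
The headliner starts at 5:11 PM and soundcheck starts at 9:31 AM, so soundcheck is first.

soundcheck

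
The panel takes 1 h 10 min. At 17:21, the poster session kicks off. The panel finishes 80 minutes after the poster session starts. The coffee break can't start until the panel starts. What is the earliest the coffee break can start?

The panel ends at 17:21 + 80 min = 18:41.
The panel starts at 18:41 − 70 min = 17:31.
The coffee break is bounded by the panel, so the earliest it can start is 17:31.

17:31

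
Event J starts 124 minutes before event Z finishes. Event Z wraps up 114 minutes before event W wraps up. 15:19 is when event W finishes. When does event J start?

11:21

Event Z ends at 15:19 − 114 min = 13:25.
Event J starts at 13:25 − 124 min = 11:21.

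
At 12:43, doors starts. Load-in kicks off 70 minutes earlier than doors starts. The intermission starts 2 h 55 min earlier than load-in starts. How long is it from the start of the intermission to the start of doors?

Load-in starts at 12:43 − 70 min = 11:33.
The intermission starts at 11:33 − 175 min = 08:38.
From 08:38 to 12:43 is 4 hours 5 minutes.

4 hours 5 minutes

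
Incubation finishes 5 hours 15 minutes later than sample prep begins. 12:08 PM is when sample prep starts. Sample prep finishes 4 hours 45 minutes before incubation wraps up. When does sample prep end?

12:38 PM

Incubation ends at 12:08 PM + 315 min = 5:23 PM.
Sample prep ends at 5:23 PM − 285 min = 12:38 PM.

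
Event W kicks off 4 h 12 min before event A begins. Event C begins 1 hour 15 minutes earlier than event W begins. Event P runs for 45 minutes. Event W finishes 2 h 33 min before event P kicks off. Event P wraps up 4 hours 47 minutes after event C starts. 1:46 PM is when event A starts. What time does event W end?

Event W starts at 1:46 PM − 252 min = 9:34 AM.
Event C starts at 9:34 AM − 75 min = 8:19 AM.
Event P ends at 8:19 AM + 287 min = 1:06 PM.
Event P starts at 1:06 PM − 45 min = 12:21 PM.
Event W ends at 12:21 PM − 153 min = 9:48 AM.

9:48 AM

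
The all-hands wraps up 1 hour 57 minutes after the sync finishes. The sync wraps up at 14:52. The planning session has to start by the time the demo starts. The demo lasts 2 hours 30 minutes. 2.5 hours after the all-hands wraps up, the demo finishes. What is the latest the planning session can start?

16:49

The all-hands ends at 14:52 + 117 min = 16:49.
The demo ends at 16:49 + 150 min = 19:19.
The demo starts at 19:19 − 150 min = 16:49.
The planning session is bounded by the demo, so the latest it can start is 16:49.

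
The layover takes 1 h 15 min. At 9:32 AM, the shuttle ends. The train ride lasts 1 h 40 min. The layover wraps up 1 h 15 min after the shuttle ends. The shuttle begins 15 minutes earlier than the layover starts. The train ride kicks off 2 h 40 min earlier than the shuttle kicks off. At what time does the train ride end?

The layover ends at 9:32 AM + 75 min = 10:47 AM.
The layover starts at 10:47 AM − 75 min = 9:32 AM.
The shuttle starts at 9:32 AM − 15 min = 9:17 AM.
The train ride starts at 9:17 AM − 160 min = 6:37 AM.
The train ride ends at 6:37 AM + 100 min = 8:17 AM.

8:17 AM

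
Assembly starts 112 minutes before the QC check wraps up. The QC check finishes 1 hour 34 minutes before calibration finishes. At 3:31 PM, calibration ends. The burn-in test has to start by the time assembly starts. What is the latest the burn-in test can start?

12:05 PM

The QC check ends at 3:31 PM − 94 min = 1:57 PM.
Assembly starts at 1:57 PM − 112 min = 12:05 PM.
The burn-in test is bounded by assembly, so the latest it can start is 12:05 PM.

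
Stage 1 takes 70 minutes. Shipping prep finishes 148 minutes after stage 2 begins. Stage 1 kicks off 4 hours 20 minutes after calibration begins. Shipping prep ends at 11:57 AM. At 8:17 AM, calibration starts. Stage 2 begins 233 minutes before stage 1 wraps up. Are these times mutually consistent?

No

Stage 1 starts at 8:17 AM + 260 min = 12:37 PM.
Stage 1 ends at 12:37 PM + 70 min = 1:47 PM.
Stage 2 starts at 1:47 PM − 233 min = 9:54 AM.
Shipping prep ends at 9:54 AM + 148 min = 12:22 PM.
But shipping prep is also said to end at 11:57 AM — a 25-minute conflict.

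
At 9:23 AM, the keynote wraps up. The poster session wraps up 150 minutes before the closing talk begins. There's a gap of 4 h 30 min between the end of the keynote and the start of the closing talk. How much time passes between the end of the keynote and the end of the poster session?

The closing talk starts at 9:23 AM + 270 min = 1:53 PM.
The poster session ends at 1:53 PM − 150 min = 11:23 AM.
From 9:23 AM to 11:23 AM is 2 hours.

2 hours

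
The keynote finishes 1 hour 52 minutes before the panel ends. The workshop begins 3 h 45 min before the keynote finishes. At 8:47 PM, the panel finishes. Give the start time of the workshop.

3:10 PM

The keynote ends at 8:47 PM − 112 min = 6:55 PM.
The workshop starts at 6:55 PM − 225 min = 3:10 PM.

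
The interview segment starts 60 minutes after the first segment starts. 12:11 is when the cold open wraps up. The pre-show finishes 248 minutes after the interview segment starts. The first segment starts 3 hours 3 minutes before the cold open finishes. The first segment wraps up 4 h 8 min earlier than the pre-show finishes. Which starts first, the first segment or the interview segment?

the first segment

The first segment starts at 12:11 − 183 min = 09:08.
The interview segment starts at 09:08 + 60 min = 10:08.
The first segment starts at 09:08 and the interview segment starts at 10:08, so the first segment is first.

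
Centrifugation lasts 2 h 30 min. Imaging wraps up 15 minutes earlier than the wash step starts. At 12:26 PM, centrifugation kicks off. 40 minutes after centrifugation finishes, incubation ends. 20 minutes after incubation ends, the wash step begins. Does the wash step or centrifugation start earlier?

centrifugation

Centrifugation ends at 12:26 PM + 150 min = 2:56 PM.
Incubation ends at 2:56 PM + 40 min = 3:36 PM.
The wash step starts at 3:36 PM + 20 min = 3:56 PM.
The wash step starts at 3:56 PM and centrifugation starts at 12:26 PM, so centrifugation is first.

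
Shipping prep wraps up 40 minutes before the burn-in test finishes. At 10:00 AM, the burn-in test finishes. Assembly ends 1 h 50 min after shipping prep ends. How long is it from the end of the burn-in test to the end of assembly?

1 hour 10 minutes

Shipping prep ends at 10:00 AM − 40 min = 9:20 AM.
Assembly ends at 9:20 AM + 110 min = 11:10 AM.
From 10:00 AM to 11:10 AM is 1 hour 10 minutes.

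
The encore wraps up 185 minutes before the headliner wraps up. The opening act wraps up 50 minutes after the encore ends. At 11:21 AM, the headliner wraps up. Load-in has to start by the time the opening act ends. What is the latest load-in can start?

The encore ends at 11:21 AM − 185 min = 8:16 AM.
The opening act ends at 8:16 AM + 50 min = 9:06 AM.
Load-in is bounded by the opening act, so the latest it can start is 9:06 AM.

9:06 AM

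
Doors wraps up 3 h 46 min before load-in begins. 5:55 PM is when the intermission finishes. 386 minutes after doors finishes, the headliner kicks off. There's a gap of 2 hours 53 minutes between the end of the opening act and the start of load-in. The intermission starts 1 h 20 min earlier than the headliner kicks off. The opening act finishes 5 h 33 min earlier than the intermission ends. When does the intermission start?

The opening act ends at 5:55 PM − 333 min = 12:22 PM.
Load-in starts at 12:22 PM + 173 min = 3:15 PM.
Doors ends at 3:15 PM − 226 min = 11:29 AM.
The headliner starts at 11:29 AM + 386 min = 5:55 PM.
The intermission starts at 5:55 PM − 80 min = 4:35 PM.

4:35 PM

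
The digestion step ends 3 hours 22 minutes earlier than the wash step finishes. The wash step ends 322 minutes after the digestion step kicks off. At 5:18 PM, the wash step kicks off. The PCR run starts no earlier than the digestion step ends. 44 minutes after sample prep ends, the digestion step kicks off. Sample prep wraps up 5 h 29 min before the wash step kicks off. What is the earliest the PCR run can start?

Sample prep ends at 5:18 PM − 329 min = 11:49 AM.
The digestion step starts at 11:49 AM + 44 min = 12:33 PM.
The wash step ends at 12:33 PM + 322 min = 5:55 PM.
The digestion step ends at 5:55 PM − 202 min = 2:33 PM.
The PCR run is bounded by the digestion step, so the earliest it can start is 2:33 PM.

2:33 PM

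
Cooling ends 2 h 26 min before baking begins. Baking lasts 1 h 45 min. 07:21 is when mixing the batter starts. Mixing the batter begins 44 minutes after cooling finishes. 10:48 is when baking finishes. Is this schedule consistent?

Yes

Baking starts at 10:48 − 105 min = 09:03.
Cooling ends at 09:03 − 146 min = 06:37.
Mixing the batter starts at 06:37 + 44 min = 07:21.
That matches the stated 07:21, so the schedule is consistent.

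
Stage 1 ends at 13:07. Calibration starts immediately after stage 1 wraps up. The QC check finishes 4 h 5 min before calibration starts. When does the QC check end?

Calibration starts at 13:07.
The QC check ends at 13:07 − 245 min = 09:02.

09:02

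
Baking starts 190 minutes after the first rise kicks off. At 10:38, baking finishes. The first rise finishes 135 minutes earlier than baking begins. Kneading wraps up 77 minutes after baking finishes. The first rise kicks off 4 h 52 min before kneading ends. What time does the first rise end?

Kneading ends at 10:38 + 77 min = 11:55.
The first rise starts at 11:55 − 292 min = 07:03.
Baking starts at 07:03 + 190 min = 10:13.
The first rise ends at 10:13 − 135 min = 07:58.

07:58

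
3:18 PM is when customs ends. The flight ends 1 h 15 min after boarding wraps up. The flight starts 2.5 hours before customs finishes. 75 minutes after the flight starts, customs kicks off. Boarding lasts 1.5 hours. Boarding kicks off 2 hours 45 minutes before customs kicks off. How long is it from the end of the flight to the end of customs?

1 hour 15 minutes

The flight starts at 3:18 PM − 150 min = 12:48 PM.
Customs starts at 12:48 PM + 75 min = 2:03 PM.
Boarding starts at 2:03 PM − 165 min = 11:18 AM.
Boarding ends at 11:18 AM + 90 min = 12:48 PM.
The flight ends at 12:48 PM + 75 min = 2:03 PM.
From 2:03 PM to 3:18 PM is 1 hour 15 minutes.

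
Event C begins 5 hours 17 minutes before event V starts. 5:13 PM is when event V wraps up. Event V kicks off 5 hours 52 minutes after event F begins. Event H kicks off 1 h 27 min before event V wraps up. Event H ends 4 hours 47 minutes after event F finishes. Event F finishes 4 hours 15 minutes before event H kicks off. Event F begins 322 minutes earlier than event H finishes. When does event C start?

Event H starts at 5:13 PM − 87 min = 3:46 PM.
Event F ends at 3:46 PM − 255 min = 11:31 AM.
Event H ends at 11:31 AM + 287 min = 4:18 PM.
Event F starts at 4:18 PM − 322 min = 10:56 AM.
Event V starts at 10:56 AM + 352 min = 4:48 PM.
Event C starts at 4:48 PM − 317 min = 11:31 AM.

11:31 AM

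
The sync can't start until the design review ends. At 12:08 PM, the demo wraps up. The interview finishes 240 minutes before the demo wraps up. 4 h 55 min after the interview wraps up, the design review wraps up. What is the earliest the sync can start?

The interview ends at 12:08 PM − 240 min = 8:08 AM.
The design review ends at 8:08 AM + 295 min = 1:03 PM.
The sync is bounded by the design review, so the earliest it can start is 1:03 PM.

1:03 PM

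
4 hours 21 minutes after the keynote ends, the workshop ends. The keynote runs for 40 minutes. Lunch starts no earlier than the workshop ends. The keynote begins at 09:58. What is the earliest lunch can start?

The keynote ends at 09:58 + 40 min = 10:38.
The workshop ends at 10:38 + 261 min = 14:59.
Lunch is bounded by the workshop, so the earliest it can start is 14:59.

14:59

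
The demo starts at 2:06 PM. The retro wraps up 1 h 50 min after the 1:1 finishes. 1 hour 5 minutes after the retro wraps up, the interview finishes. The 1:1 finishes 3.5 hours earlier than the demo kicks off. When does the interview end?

1:31 PM

The 1:1 ends at 2:06 PM − 210 min = 10:36 AM.
The retro ends at 10:36 AM + 110 min = 12:26 PM.
The interview ends at 12:26 PM + 65 min = 1:31 PM.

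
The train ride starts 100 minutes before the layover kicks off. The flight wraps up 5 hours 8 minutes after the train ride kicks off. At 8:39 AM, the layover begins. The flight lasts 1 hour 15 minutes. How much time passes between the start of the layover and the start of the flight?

The train ride starts at 8:39 AM − 100 min = 6:59 AM.
The flight ends at 6:59 AM + 308 min = 12:07 PM.
The flight starts at 12:07 PM − 75 min = 10:52 AM.
From 8:39 AM to 10:52 AM is 133 minutes.

133 minutes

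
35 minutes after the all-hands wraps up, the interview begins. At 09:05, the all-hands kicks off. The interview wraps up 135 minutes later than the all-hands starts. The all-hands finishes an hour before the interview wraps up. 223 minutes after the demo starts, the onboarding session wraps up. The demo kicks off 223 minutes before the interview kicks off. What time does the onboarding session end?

10:55

The interview ends at 09:05 + 135 min = 11:20.
The all-hands ends at 11:20 − 60 min = 10:20.
The interview starts at 10:20 + 35 min = 10:55.
The demo starts at 10:55 − 223 min = 07:12.
The onboarding session ends at 07:12 + 223 min = 10:55.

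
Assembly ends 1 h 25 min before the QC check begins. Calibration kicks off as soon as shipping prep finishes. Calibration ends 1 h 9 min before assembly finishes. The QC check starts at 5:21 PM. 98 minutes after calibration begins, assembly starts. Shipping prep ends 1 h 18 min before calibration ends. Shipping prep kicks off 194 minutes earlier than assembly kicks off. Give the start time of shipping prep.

11:53 AM

Assembly ends at 5:21 PM − 85 min = 3:56 PM.
Calibration ends at 3:56 PM − 69 min = 2:47 PM.
Shipping prep ends at 2:47 PM − 78 min = 1:29 PM.
So calibration starts at 1:29 PM.
Assembly starts at 1:29 PM + 98 min = 3:07 PM.
Shipping prep starts at 3:07 PM − 194 min = 11:53 AM.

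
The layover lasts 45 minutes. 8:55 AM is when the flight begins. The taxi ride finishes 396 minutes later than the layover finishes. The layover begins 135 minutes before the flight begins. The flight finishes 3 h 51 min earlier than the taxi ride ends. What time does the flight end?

10:10 AM

The layover starts at 8:55 AM − 135 min = 6:40 AM.
The layover ends at 6:40 AM + 45 min = 7:25 AM.
The taxi ride ends at 7:25 AM + 396 min = 2:01 PM.
The flight ends at 2:01 PM − 231 min = 10:10 AM.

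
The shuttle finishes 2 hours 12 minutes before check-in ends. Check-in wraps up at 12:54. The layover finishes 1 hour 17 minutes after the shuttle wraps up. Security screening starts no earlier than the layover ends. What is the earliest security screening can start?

The shuttle ends at 12:54 − 132 min = 10:42.
The layover ends at 10:42 + 77 min = 11:59.
Security screening is bounded by the layover, so the earliest it can start is 11:59.

11:59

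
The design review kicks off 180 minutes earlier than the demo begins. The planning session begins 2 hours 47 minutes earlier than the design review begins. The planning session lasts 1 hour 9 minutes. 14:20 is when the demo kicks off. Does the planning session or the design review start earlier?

The design review starts at 14:20 − 180 min = 11:20.
The planning session starts at 11:20 − 167 min = 08:33.
The planning session starts at 08:33 and the design review starts at 11:20, so the planning session is first.

the planning session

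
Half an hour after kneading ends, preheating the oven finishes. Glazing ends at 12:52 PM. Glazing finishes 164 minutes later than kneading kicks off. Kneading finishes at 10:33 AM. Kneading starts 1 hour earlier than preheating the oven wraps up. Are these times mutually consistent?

No

Preheating the oven ends at 10:33 AM + 30 min = 11:03 AM.
Kneading starts at 11:03 AM − 60 min = 10:03 AM.
Glazing ends at 10:03 AM + 164 min = 12:47 PM.
But glazing is also said to end at 12:52 PM — a 5-minute conflict.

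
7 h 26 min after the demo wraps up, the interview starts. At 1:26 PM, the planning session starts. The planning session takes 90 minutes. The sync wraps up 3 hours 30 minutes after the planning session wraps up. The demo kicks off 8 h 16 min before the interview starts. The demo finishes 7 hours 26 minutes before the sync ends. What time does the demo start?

10:10 AM

The planning session ends at 1:26 PM + 90 min = 2:56 PM.
The sync ends at 2:56 PM + 210 min = 6:26 PM.
The demo ends at 6:26 PM − 446 min = 11:00 AM.
The interview starts at 11:00 AM + 446 min = 6:26 PM.
The demo starts at 6:26 PM − 496 min = 10:10 AM.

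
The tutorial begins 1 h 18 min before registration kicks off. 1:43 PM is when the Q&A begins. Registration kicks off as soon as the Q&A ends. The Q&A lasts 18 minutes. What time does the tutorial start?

The Q&A ends at 1:43 PM + 18 min = 2:01 PM.
So registration starts at 2:01 PM.
The tutorial starts at 2:01 PM − 78 min = 12:43 PM.

12:43 PM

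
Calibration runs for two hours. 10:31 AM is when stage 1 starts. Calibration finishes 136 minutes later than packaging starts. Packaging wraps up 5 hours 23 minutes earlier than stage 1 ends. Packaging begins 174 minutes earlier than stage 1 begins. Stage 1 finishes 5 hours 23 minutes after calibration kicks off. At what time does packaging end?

7:53 AM

Packaging starts at 10:31 AM − 174 min = 7:37 AM.
Calibration ends at 7:37 AM + 136 min = 9:53 AM.
Calibration starts at 9:53 AM − 120 min = 7:53 AM.
Stage 1 ends at 7:53 AM + 323 min = 1:16 PM.
Packaging ends at 1:16 PM − 323 min = 7:53 AM.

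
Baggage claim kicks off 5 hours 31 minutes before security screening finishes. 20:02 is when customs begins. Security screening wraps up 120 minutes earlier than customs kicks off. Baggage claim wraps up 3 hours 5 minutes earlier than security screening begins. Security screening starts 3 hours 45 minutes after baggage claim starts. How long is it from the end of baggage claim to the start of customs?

6 h 51 min

Security screening ends at 20:02 − 120 min = 18:02.
Baggage claim starts at 18:02 − 331 min = 12:31.
Security screening starts at 12:31 + 225 min = 16:16.
Baggage claim ends at 16:16 − 185 min = 13:11.
From 13:11 to 20:02 is 6 h 51 min.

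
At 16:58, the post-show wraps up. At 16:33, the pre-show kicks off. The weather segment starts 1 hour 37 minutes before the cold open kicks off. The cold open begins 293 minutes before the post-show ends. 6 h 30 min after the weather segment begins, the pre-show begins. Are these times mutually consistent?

The cold open starts at 16:58 − 293 min = 12:05.
The weather segment starts at 12:05 − 97 min = 10:28.
The pre-show starts at 10:28 + 390 min = 16:58.
But the pre-show is also said to start at 16:33 — a 25-minute conflict.

No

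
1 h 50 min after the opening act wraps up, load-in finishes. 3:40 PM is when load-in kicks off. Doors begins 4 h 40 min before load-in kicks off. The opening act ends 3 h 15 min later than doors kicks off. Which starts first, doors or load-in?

Doors starts at 3:40 PM − 280 min = 11:00 AM.
Doors starts at 11:00 AM and load-in starts at 3:40 PM, so doors is first.

doors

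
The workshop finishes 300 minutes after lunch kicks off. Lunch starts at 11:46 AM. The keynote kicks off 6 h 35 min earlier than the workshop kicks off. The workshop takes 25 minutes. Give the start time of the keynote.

9:46 AM

The workshop ends at 11:46 AM + 300 min = 4:46 PM.
The workshop starts at 4:46 PM − 25 min = 4:21 PM.
The keynote starts at 4:21 PM − 395 min = 9:46 AM.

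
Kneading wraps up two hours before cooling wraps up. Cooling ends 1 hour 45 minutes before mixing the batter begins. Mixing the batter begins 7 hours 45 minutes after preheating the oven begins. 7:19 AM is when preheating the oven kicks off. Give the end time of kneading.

11:19 AM

Mixing the batter starts at 7:19 AM + 465 min = 3:04 PM.
Cooling ends at 3:04 PM − 105 min = 1:19 PM.
Kneading ends at 1:19 PM − 120 min = 11:19 AM.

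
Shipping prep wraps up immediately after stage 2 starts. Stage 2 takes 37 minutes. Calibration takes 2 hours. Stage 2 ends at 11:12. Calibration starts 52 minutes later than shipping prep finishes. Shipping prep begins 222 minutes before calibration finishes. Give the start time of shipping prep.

Stage 2 starts at 11:12 − 37 min = 10:35.
So shipping prep ends at 10:35.
Calibration starts at 10:35 + 52 min = 11:27.
Calibration ends at 11:27 + 120 min = 13:27.
Shipping prep starts at 13:27 − 222 min = 09:45.

09:45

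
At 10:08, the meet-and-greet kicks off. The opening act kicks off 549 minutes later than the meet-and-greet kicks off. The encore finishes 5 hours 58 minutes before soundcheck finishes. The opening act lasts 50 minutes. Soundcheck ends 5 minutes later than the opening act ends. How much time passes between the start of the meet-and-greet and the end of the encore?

The opening act starts at 10:08 + 549 min = 19:17.
The opening act ends at 19:17 + 50 min = 20:07.
Soundcheck ends at 20:07 + 5 min = 20:12.
The encore ends at 20:12 − 358 min = 14:14.
From 10:08 to 14:14 is 4 h 6 min.

4 h 6 min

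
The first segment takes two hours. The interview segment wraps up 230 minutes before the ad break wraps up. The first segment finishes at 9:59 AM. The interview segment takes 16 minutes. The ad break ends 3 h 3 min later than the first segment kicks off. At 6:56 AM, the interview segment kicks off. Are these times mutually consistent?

Yes

The first segment starts at 9:59 AM − 120 min = 7:59 AM.
The ad break ends at 7:59 AM + 183 min = 11:02 AM.
The interview segment ends at 11:02 AM − 230 min = 7:12 AM.
The interview segment starts at 7:12 AM − 16 min = 6:56 AM.
That matches the stated 6:56 AM, so the schedule is consistent.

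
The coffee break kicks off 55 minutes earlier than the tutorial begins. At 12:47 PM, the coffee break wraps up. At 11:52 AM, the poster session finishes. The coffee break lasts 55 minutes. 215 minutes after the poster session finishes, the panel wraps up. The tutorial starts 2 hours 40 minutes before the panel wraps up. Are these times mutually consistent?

The panel ends at 11:52 AM + 215 min = 3:27 PM.
The tutorial starts at 3:27 PM − 160 min = 12:47 PM.
The coffee break starts at 12:47 PM − 55 min = 11:52 AM.
The coffee break ends at 11:52 AM + 55 min = 12:47 PM.
That matches the stated 12:47 PM, so the schedule is consistent.

Yes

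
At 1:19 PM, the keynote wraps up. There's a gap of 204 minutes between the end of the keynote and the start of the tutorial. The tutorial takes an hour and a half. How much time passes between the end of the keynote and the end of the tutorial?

4 h 54 min

The tutorial starts at 1:19 PM + 204 min = 4:43 PM.
The tutorial ends at 4:43 PM + 90 min = 6:13 PM.
From 1:19 PM to 6:13 PM is 4 h 54 min.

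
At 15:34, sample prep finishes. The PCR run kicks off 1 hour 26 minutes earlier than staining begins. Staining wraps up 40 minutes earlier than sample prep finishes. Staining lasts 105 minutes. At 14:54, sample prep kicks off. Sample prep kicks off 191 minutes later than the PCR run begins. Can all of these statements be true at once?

Yes

Staining ends at 15:34 − 40 min = 14:54.
Staining starts at 14:54 − 105 min = 13:09.
The PCR run starts at 13:09 − 86 min = 11:43.
Sample prep starts at 11:43 + 191 min = 14:54.
That matches the stated 14:54, so the schedule is consistent.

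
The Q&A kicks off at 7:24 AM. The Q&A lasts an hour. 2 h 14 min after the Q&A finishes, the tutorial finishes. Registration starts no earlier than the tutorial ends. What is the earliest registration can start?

10:38 AM

The Q&A ends at 7:24 AM + 60 min = 8:24 AM.
The tutorial ends at 8:24 AM + 134 min = 10:38 AM.
Registration is bounded by the tutorial, so the earliest it can start is 10:38 AM.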